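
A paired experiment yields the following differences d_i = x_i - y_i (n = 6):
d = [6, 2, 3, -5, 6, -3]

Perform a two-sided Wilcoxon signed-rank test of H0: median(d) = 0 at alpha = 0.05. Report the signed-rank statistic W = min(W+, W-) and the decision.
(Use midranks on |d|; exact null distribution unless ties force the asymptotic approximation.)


Step 1: Drop any zero differences (none here) and take |d_i|.
|d| = [6, 2, 3, 5, 6, 3]
Step 2: Midrank |d_i| (ties get averaged ranks).
ranks: |6|->5.5, |2|->1, |3|->2.5, |5|->4, |6|->5.5, |3|->2.5
Step 3: Attach original signs; sum ranks with positive sign and with negative sign.
W+ = 5.5 + 1 + 2.5 + 5.5 = 14.5
W- = 4 + 2.5 = 6.5
(Check: W+ + W- = 21 should equal n(n+1)/2 = 21.)
Step 4: Test statistic W = min(W+, W-) = 6.5.
Step 5: Ties in |d|, so use the tie-corrected normal approximation.
        E[W] = n(n+1)/4 = 6*7/4 = 10.5.
        Tie groups: |d|=3 (t=2), |d|=6 (t=2); sum(t^3 - t) = 12.
        Var[W] = n(n+1)(2n+1)/24 - sum(t^3-t)/48 = 546/24 - 12/48 = 22.5.
        z = (W - E[W]) / sqrt(Var[W]) = (6.5 - 10.5) / 4.7434 = -0.8433.
        Two-sided p = 2*Phi(z) = 0.399075.
Step 6: alpha = 0.05. fail to reject H0.

W+ = 14.5, W- = 6.5, W = min = 6.5, p = 0.399075, fail to reject H0.


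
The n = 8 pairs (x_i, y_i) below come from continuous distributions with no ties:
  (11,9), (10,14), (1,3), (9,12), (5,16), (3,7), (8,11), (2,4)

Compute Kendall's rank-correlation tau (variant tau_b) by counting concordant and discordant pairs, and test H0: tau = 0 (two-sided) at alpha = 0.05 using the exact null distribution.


Step 1: Enumerate the 28 unordered pairs (i,j) with i<j and classify each by sign(x_j-x_i) * sign(y_j-y_i).
  (1,2):dx=-1,dy=+5->D; (1,3):dx=-10,dy=-6->C; (1,4):dx=-2,dy=+3->D; (1,5):dx=-6,dy=+7->D
  (1,6):dx=-8,dy=-2->C; (1,7):dx=-3,dy=+2->D; (1,8):dx=-9,dy=-5->C; (2,3):dx=-9,dy=-11->C
  (2,4):dx=-1,dy=-2->C; (2,5):dx=-5,dy=+2->D; (2,6):dx=-7,dy=-7->C; (2,7):dx=-2,dy=-3->C
  (2,8):dx=-8,dy=-10->C; (3,4):dx=+8,dy=+9->C; (3,5):dx=+4,dy=+13->C; (3,6):dx=+2,dy=+4->C
  (3,7):dx=+7,dy=+8->C; (3,8):dx=+1,dy=+1->C; (4,5):dx=-4,dy=+4->D; (4,6):dx=-6,dy=-5->C
  (4,7):dx=-1,dy=-1->C; (4,8):dx=-7,dy=-8->C; (5,6):dx=-2,dy=-9->C; (5,7):dx=+3,dy=-5->D
  (5,8):dx=-3,dy=-12->C; (6,7):dx=+5,dy=+4->C; (6,8):dx=-1,dy=-3->C; (7,8):dx=-6,dy=-7->C
Step 2: C = 21, D = 7, total pairs = 28.
Step 3: tau = (C - D)/(n(n-1)/2) = (21 - 7)/28 = 0.500000.
Step 4: Exact two-sided p-value (enumerate n! = 40320 permutations of y under H0): p = 0.108681.
Step 5: alpha = 0.05. fail to reject H0.

tau_b = 0.5000 (C=21, D=7), p = 0.108681, fail to reject H0.


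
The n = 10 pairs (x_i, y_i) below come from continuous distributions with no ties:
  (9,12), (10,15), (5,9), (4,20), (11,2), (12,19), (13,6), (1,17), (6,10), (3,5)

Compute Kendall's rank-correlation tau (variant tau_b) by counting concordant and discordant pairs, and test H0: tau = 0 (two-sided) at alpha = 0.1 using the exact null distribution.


Step 1: Enumerate the 45 unordered pairs (i,j) with i<j and classify each by sign(x_j-x_i) * sign(y_j-y_i).
  (1,2):dx=+1,dy=+3->C; (1,3):dx=-4,dy=-3->C; (1,4):dx=-5,dy=+8->D; (1,5):dx=+2,dy=-10->D
  (1,6):dx=+3,dy=+7->C; (1,7):dx=+4,dy=-6->D; (1,8):dx=-8,dy=+5->D; (1,9):dx=-3,dy=-2->C
  (1,10):dx=-6,dy=-7->C; (2,3):dx=-5,dy=-6->C; (2,4):dx=-6,dy=+5->D; (2,5):dx=+1,dy=-13->D
  (2,6):dx=+2,dy=+4->C; (2,7):dx=+3,dy=-9->D; (2,8):dx=-9,dy=+2->D; (2,9):dx=-4,dy=-5->C
  (2,10):dx=-7,dy=-10->C; (3,4):dx=-1,dy=+11->D; (3,5):dx=+6,dy=-7->D; (3,6):dx=+7,dy=+10->C
  (3,7):dx=+8,dy=-3->D; (3,8):dx=-4,dy=+8->D; (3,9):dx=+1,dy=+1->C; (3,10):dx=-2,dy=-4->C
  (4,5):dx=+7,dy=-18->D; (4,6):dx=+8,dy=-1->D; (4,7):dx=+9,dy=-14->D; (4,8):dx=-3,dy=-3->C
  (4,9):dx=+2,dy=-10->D; (4,10):dx=-1,dy=-15->C; (5,6):dx=+1,dy=+17->C; (5,7):dx=+2,dy=+4->C
  (5,8):dx=-10,dy=+15->D; (5,9):dx=-5,dy=+8->D; (5,10):dx=-8,dy=+3->D; (6,7):dx=+1,dy=-13->D
  (6,8):dx=-11,dy=-2->C; (6,9):dx=-6,dy=-9->C; (6,10):dx=-9,dy=-14->C; (7,8):dx=-12,dy=+11->D
  (7,9):dx=-7,dy=+4->D; (7,10):dx=-10,dy=-1->C; (8,9):dx=+5,dy=-7->D; (8,10):dx=+2,dy=-12->D
  (9,10):dx=-3,dy=-5->C
Step 2: C = 21, D = 24, total pairs = 45.
Step 3: tau = (C - D)/(n(n-1)/2) = (21 - 24)/45 = -0.066667.
Step 4: Exact two-sided p-value (enumerate n! = 3628800 permutations of y under H0): p = 0.861801.
Step 5: alpha = 0.1. fail to reject H0.

tau_b = -0.0667 (C=21, D=24), p = 0.861801, fail to reject H0.


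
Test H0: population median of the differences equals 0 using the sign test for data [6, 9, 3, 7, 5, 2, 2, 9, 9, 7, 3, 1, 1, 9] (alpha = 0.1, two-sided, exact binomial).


Step 1: Discard zero differences. Original n = 14; n_eff = number of nonzero differences = 14.
Nonzero differences (with sign): +6, +9, +3, +7, +5, +2, +2, +9, +9, +7, +3, +1, +1, +9
Step 2: Count signs: positive = 14, negative = 0.
Step 3: Under H0: P(positive) = 0.5, so the number of positives S ~ Bin(14, 0.5).
Step 4: Two-sided exact p-value = sum of Bin(14,0.5) probabilities at or below the observed probability = 0.000122.
Step 5: alpha = 0.1. reject H0.

n_eff = 14, pos = 14, neg = 0, p = 0.000122, reject H0.


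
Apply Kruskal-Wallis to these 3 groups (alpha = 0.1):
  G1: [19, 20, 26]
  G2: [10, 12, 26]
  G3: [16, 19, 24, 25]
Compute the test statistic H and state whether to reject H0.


Step 1: Combine all N = 10 observations and assign midranks.
sorted (value, group, rank): (10,G2,1), (12,G2,2), (16,G3,3), (19,G1,4.5), (19,G3,4.5), (20,G1,6), (24,G3,7), (25,G3,8), (26,G1,9.5), (26,G2,9.5)
Step 2: Sum ranks within each group.
R_1 = 20 (n_1 = 3)
R_2 = 12.5 (n_2 = 3)
R_3 = 22.5 (n_3 = 4)
Step 3: H = 12/(N(N+1)) * sum(R_i^2/n_i) - 3(N+1)
     = 12/(10*11) * (20^2/3 + 12.5^2/3 + 22.5^2/4) - 3*11
     = 0.109091 * 311.979 - 33
     = 1.034091.
Step 4: Ties present; correction factor C = 1 - 12/(10^3 - 10) = 0.987879. Corrected H = 1.034091 / 0.987879 = 1.046779.
Step 5: Under H0, H ~ chi^2(2); p-value = 0.592509.
Step 6: alpha = 0.1. fail to reject H0.

H = 1.0468, df = 2, p = 0.592509, fail to reject H0.


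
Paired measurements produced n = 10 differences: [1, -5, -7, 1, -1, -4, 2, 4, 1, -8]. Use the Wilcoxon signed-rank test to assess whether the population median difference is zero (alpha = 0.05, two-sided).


Step 1: Drop any zero differences (none here) and take |d_i|.
|d| = [1, 5, 7, 1, 1, 4, 2, 4, 1, 8]
Step 2: Midrank |d_i| (ties get averaged ranks).
ranks: |1|->2.5, |5|->8, |7|->9, |1|->2.5, |1|->2.5, |4|->6.5, |2|->5, |4|->6.5, |1|->2.5, |8|->10
Step 3: Attach original signs; sum ranks with positive sign and with negative sign.
W+ = 2.5 + 2.5 + 5 + 6.5 + 2.5 = 19
W- = 8 + 9 + 2.5 + 6.5 + 10 = 36
(Check: W+ + W- = 55 should equal n(n+1)/2 = 55.)
Step 4: Test statistic W = min(W+, W-) = 19.
Step 5: Ties in |d|, so use the tie-corrected normal approximation.
        E[W] = n(n+1)/4 = 10*11/4 = 27.5.
        Tie groups: |d|=1 (t=4), |d|=4 (t=2); sum(t^3 - t) = 66.
        Var[W] = n(n+1)(2n+1)/24 - sum(t^3-t)/48 = 2310/24 - 66/48 = 94.875.
        z = (W - E[W]) / sqrt(Var[W]) = (19 - 27.5) / 9.7404 = -0.8727.
        Two-sided p = 2*Phi(z) = 0.382851.
Step 6: alpha = 0.05. fail to reject H0.

W+ = 19, W- = 36, W = min = 19, p = 0.382851, fail to reject H0.


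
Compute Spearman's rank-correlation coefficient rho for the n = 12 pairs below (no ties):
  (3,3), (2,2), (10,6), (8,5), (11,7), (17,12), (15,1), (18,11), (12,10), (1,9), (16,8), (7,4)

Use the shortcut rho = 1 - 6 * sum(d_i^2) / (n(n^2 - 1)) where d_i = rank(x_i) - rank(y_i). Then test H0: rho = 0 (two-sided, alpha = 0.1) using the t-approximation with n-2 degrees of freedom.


Step 1: Rank x and y separately (midranks; no ties here).
rank(x): 3->3, 2->2, 10->6, 8->5, 11->7, 17->11, 15->9, 18->12, 12->8, 1->1, 16->10, 7->4
rank(y): 3->3, 2->2, 6->6, 5->5, 7->7, 12->12, 1->1, 11->11, 10->10, 9->9, 8->8, 4->4
Step 2: d_i = R_x(i) - R_y(i); compute d_i^2.
  (3-3)^2=0, (2-2)^2=0, (6-6)^2=0, (5-5)^2=0, (7-7)^2=0, (11-12)^2=1, (9-1)^2=64, (12-11)^2=1, (8-10)^2=4, (1-9)^2=64, (10-8)^2=4, (4-4)^2=0
sum(d^2) = 138.
Step 3: rho = 1 - 6*138 / (12*(12^2 - 1)) = 1 - 828/1716 = 0.517483.
Step 4: Under H0, t = rho * sqrt((n-2)/(1-rho^2)) = 1.9124 ~ t(10).
Step 5: Two-sided p-value from the t-distribution with 10 df = 0.084869.
Step 6: alpha = 0.1. reject H0.

rho = 0.5175, p = 0.084869, reject H0 at alpha = 0.1.


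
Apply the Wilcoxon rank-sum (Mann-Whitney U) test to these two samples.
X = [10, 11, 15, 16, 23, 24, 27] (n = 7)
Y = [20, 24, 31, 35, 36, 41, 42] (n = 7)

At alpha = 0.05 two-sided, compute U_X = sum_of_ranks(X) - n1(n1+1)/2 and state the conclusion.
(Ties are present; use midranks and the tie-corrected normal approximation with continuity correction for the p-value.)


Step 1: Combine and sort all 14 observations; assign midranks.
sorted (value, group): (10,X), (11,X), (15,X), (16,X), (20,Y), (23,X), (24,X), (24,Y), (27,X), (31,Y), (35,Y), (36,Y), (41,Y), (42,Y)
ranks: 10->1, 11->2, 15->3, 16->4, 20->5, 23->6, 24->7.5, 24->7.5, 27->9, 31->10, 35->11, 36->12, 41->13, 42->14
Step 2: Rank sum for X: R1 = 1 + 2 + 3 + 4 + 6 + 7.5 + 9 = 32.5.
Step 3: U_X = R1 - n1(n1+1)/2 = 32.5 - 7*8/2 = 32.5 - 28 = 4.5.
       U_Y = n1*n2 - U_X = 49 - 4.5 = 44.5.
Step 4: Ties are present, so use the tie-corrected normal approximation (with continuity correction) for the p-value.
Step 5: p-value = 0.012618; compare to alpha = 0.05. reject H0.

U_X = 4.5, p = 0.012618, reject H0 at alpha = 0.05.


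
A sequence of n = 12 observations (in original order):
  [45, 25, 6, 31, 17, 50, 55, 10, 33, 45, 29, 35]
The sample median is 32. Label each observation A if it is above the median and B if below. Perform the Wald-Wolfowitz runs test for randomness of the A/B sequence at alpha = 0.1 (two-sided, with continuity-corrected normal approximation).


Step 1: Compute median = 32; label A = above, B = below.
Labels in order: ABBBBAABAABA  (n_A = 6, n_B = 6)
Step 2: Count runs R = 7.
Step 3: Under H0 (random ordering), E[R] = 2*n_A*n_B/(n_A+n_B) + 1 = 2*6*6/12 + 1 = 7.0000.
        Var[R] = 2*n_A*n_B*(2*n_A*n_B - n_A - n_B) / ((n_A+n_B)^2 * (n_A+n_B-1)) = 4320/1584 = 2.7273.
        SD[R] = 1.6514.
Step 4: R = E[R], so z = 0 with no continuity correction.
Step 5: Two-sided p-value via normal approximation = 2*(1 - Phi(|z|)) = 1.000000.
Step 6: alpha = 0.1. fail to reject H0.

R = 7, z = 0.0000, p = 1.000000, fail to reject H0.


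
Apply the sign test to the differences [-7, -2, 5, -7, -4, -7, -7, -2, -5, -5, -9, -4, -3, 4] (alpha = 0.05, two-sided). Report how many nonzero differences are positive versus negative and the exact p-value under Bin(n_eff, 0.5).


Step 1: Discard zero differences. Original n = 14; n_eff = number of nonzero differences = 14.
Nonzero differences (with sign): -7, -2, +5, -7, -4, -7, -7, -2, -5, -5, -9, -4, -3, +4
Step 2: Count signs: positive = 2, negative = 12.
Step 3: Under H0: P(positive) = 0.5, so the number of positives S ~ Bin(14, 0.5).
Step 4: Two-sided exact p-value = sum of Bin(14,0.5) probabilities at or below the observed probability = 0.012939.
Step 5: alpha = 0.05. reject H0.

n_eff = 14, pos = 2, neg = 12, p = 0.012939, reject H0.


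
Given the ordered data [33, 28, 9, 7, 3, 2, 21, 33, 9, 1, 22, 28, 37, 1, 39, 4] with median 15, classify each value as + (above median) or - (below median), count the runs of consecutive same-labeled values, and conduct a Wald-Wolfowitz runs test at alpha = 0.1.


Step 1: Compute median = 15; label A = above, B = below.
Labels in order: AABBBBAABBAAABAB  (n_A = 8, n_B = 8)
Step 2: Count runs R = 8.
Step 3: Under H0 (random ordering), E[R] = 2*n_A*n_B/(n_A+n_B) + 1 = 2*8*8/16 + 1 = 9.0000.
        Var[R] = 2*n_A*n_B*(2*n_A*n_B - n_A - n_B) / ((n_A+n_B)^2 * (n_A+n_B-1)) = 14336/3840 = 3.7333.
        SD[R] = 1.9322.
Step 4: Continuity-corrected z = (R + 0.5 - E[R]) / SD[R] = (8 + 0.5 - 9.0000) / 1.9322 = -0.2588.
Step 5: Two-sided p-value via normal approximation = 2*(1 - Phi(|z|)) = 0.795809.
Step 6: alpha = 0.1. fail to reject H0.

R = 8, z = -0.2588, p = 0.795809, fail to reject H0.


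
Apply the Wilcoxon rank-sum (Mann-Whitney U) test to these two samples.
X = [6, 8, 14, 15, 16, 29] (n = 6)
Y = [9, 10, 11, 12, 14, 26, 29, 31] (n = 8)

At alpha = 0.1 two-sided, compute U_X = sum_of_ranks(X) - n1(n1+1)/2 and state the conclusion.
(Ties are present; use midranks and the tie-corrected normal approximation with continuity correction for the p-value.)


Step 1: Combine and sort all 14 observations; assign midranks.
sorted (value, group): (6,X), (8,X), (9,Y), (10,Y), (11,Y), (12,Y), (14,X), (14,Y), (15,X), (16,X), (26,Y), (29,X), (29,Y), (31,Y)
ranks: 6->1, 8->2, 9->3, 10->4, 11->5, 12->6, 14->7.5, 14->7.5, 15->9, 16->10, 26->11, 29->12.5, 29->12.5, 31->14
Step 2: Rank sum for X: R1 = 1 + 2 + 7.5 + 9 + 10 + 12.5 = 42.
Step 3: U_X = R1 - n1(n1+1)/2 = 42 - 6*7/2 = 42 - 21 = 21.
       U_Y = n1*n2 - U_X = 48 - 21 = 27.
Step 4: Ties are present, so use the tie-corrected normal approximation (with continuity correction) for the p-value.
Step 5: p-value = 0.746347; compare to alpha = 0.1. fail to reject H0.

U_X = 21, p = 0.746347, fail to reject H0 at alpha = 0.1.


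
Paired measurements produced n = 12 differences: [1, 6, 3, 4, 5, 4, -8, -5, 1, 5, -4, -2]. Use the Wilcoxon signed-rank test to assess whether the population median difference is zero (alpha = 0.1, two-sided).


Step 1: Drop any zero differences (none here) and take |d_i|.
|d| = [1, 6, 3, 4, 5, 4, 8, 5, 1, 5, 4, 2]
Step 2: Midrank |d_i| (ties get averaged ranks).
ranks: |1|->1.5, |6|->11, |3|->4, |4|->6, |5|->9, |4|->6, |8|->12, |5|->9, |1|->1.5, |5|->9, |4|->6, |2|->3
Step 3: Attach original signs; sum ranks with positive sign and with negative sign.
W+ = 1.5 + 11 + 4 + 6 + 9 + 6 + 1.5 + 9 = 48
W- = 12 + 9 + 6 + 3 = 30
(Check: W+ + W- = 78 should equal n(n+1)/2 = 78.)
Step 4: Test statistic W = min(W+, W-) = 30.
Step 5: Ties in |d|, so use the tie-corrected normal approximation.
        E[W] = n(n+1)/4 = 12*13/4 = 39.
        Tie groups: |d|=1 (t=2), |d|=4 (t=3), |d|=5 (t=3); sum(t^3 - t) = 54.
        Var[W] = n(n+1)(2n+1)/24 - sum(t^3-t)/48 = 3900/24 - 54/48 = 161.375.
        z = (W - E[W]) / sqrt(Var[W]) = (30 - 39) / 12.7033 = -0.7085.
        Two-sided p = 2*Phi(z) = 0.478650.
Step 6: alpha = 0.1. fail to reject H0.

W+ = 48, W- = 30, W = min = 30, p = 0.478650, fail to reject H0.


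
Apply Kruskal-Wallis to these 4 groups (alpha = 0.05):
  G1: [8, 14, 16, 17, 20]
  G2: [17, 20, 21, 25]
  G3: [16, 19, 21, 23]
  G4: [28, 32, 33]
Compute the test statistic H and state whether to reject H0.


Step 1: Combine all N = 16 observations and assign midranks.
sorted (value, group, rank): (8,G1,1), (14,G1,2), (16,G1,3.5), (16,G3,3.5), (17,G1,5.5), (17,G2,5.5), (19,G3,7), (20,G1,8.5), (20,G2,8.5), (21,G2,10.5), (21,G3,10.5), (23,G3,12), (25,G2,13), (28,G4,14), (32,G4,15), (33,G4,16)
Step 2: Sum ranks within each group.
R_1 = 20.5 (n_1 = 5)
R_2 = 37.5 (n_2 = 4)
R_3 = 33 (n_3 = 4)
R_4 = 45 (n_4 = 3)
Step 3: H = 12/(N(N+1)) * sum(R_i^2/n_i) - 3(N+1)
     = 12/(16*17) * (20.5^2/5 + 37.5^2/4 + 33^2/4 + 45^2/3) - 3*17
     = 0.044118 * 1382.86 - 51
     = 10.008640.
Step 4: Ties present; correction factor C = 1 - 24/(16^3 - 16) = 0.994118. Corrected H = 10.008640 / 0.994118 = 10.067862.
Step 5: Under H0, H ~ chi^2(3); p-value = 0.017998.
Step 6: alpha = 0.05. reject H0.

H = 10.0679, df = 3, p = 0.017998, reject H0.


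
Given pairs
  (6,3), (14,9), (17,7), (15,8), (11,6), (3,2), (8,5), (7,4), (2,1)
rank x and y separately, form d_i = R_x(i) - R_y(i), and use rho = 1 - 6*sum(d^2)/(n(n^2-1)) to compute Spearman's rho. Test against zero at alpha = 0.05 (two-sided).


Step 1: Rank x and y separately (midranks; no ties here).
rank(x): 6->3, 14->7, 17->9, 15->8, 11->6, 3->2, 8->5, 7->4, 2->1
rank(y): 3->3, 9->9, 7->7, 8->8, 6->6, 2->2, 5->5, 4->4, 1->1
Step 2: d_i = R_x(i) - R_y(i); compute d_i^2.
  (3-3)^2=0, (7-9)^2=4, (9-7)^2=4, (8-8)^2=0, (6-6)^2=0, (2-2)^2=0, (5-5)^2=0, (4-4)^2=0, (1-1)^2=0
sum(d^2) = 8.
Step 3: rho = 1 - 6*8 / (9*(9^2 - 1)) = 1 - 48/720 = 0.933333.
Step 4: Under H0, t = rho * sqrt((n-2)/(1-rho^2)) = 6.8783 ~ t(7).
Step 5: Two-sided p-value from the t-distribution with 7 df = 0.000236.
Step 6: alpha = 0.05. reject H0.

rho = 0.9333, p = 0.000236, reject H0 at alpha = 0.05.


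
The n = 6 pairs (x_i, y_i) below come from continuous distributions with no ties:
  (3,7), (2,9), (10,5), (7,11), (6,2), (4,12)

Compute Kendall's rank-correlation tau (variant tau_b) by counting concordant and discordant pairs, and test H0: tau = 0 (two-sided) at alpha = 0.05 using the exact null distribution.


Step 1: Enumerate the 15 unordered pairs (i,j) with i<j and classify each by sign(x_j-x_i) * sign(y_j-y_i).
  (1,2):dx=-1,dy=+2->D; (1,3):dx=+7,dy=-2->D; (1,4):dx=+4,dy=+4->C; (1,5):dx=+3,dy=-5->D
  (1,6):dx=+1,dy=+5->C; (2,3):dx=+8,dy=-4->D; (2,4):dx=+5,dy=+2->C; (2,5):dx=+4,dy=-7->D
  (2,6):dx=+2,dy=+3->C; (3,4):dx=-3,dy=+6->D; (3,5):dx=-4,dy=-3->C; (3,6):dx=-6,dy=+7->D
  (4,5):dx=-1,dy=-9->C; (4,6):dx=-3,dy=+1->D; (5,6):dx=-2,dy=+10->D
Step 2: C = 6, D = 9, total pairs = 15.
Step 3: tau = (C - D)/(n(n-1)/2) = (6 - 9)/15 = -0.200000.
Step 4: Exact two-sided p-value (enumerate n! = 720 permutations of y under H0): p = 0.719444.
Step 5: alpha = 0.05. fail to reject H0.

tau_b = -0.2000 (C=6, D=9), p = 0.719444, fail to reject H0.


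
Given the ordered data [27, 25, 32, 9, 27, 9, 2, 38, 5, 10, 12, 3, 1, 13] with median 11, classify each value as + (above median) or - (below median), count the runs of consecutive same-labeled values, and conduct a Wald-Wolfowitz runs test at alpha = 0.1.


Step 1: Compute median = 11; label A = above, B = below.
Labels in order: AAABABBABBABBA  (n_A = 7, n_B = 7)
Step 2: Count runs R = 9.
Step 3: Under H0 (random ordering), E[R] = 2*n_A*n_B/(n_A+n_B) + 1 = 2*7*7/14 + 1 = 8.0000.
        Var[R] = 2*n_A*n_B*(2*n_A*n_B - n_A - n_B) / ((n_A+n_B)^2 * (n_A+n_B-1)) = 8232/2548 = 3.2308.
        SD[R] = 1.7974.
Step 4: Continuity-corrected z = (R - 0.5 - E[R]) / SD[R] = (9 - 0.5 - 8.0000) / 1.7974 = 0.2782.
Step 5: Two-sided p-value via normal approximation = 2*(1 - Phi(|z|)) = 0.780879.
Step 6: alpha = 0.1. fail to reject H0.

R = 9, z = 0.2782, p = 0.780879, fail to reject H0.


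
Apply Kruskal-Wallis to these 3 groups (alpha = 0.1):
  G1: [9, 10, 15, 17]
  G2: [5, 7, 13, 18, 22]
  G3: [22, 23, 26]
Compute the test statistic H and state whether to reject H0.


Step 1: Combine all N = 12 observations and assign midranks.
sorted (value, group, rank): (5,G2,1), (7,G2,2), (9,G1,3), (10,G1,4), (13,G2,5), (15,G1,6), (17,G1,7), (18,G2,8), (22,G2,9.5), (22,G3,9.5), (23,G3,11), (26,G3,12)
Step 2: Sum ranks within each group.
R_1 = 20 (n_1 = 4)
R_2 = 25.5 (n_2 = 5)
R_3 = 32.5 (n_3 = 3)
Step 3: H = 12/(N(N+1)) * sum(R_i^2/n_i) - 3(N+1)
     = 12/(12*13) * (20^2/4 + 25.5^2/5 + 32.5^2/3) - 3*13
     = 0.076923 * 582.133 - 39
     = 5.779487.
Step 4: Ties present; correction factor C = 1 - 6/(12^3 - 12) = 0.996503. Corrected H = 5.779487 / 0.996503 = 5.799766.
Step 5: Under H0, H ~ chi^2(2); p-value = 0.055030.
Step 6: alpha = 0.1. reject H0.

H = 5.7998, df = 2, p = 0.055030, reject H0.


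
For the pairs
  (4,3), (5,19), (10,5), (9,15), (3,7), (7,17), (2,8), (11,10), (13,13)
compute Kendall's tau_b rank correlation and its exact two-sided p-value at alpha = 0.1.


Step 1: Enumerate the 36 unordered pairs (i,j) with i<j and classify each by sign(x_j-x_i) * sign(y_j-y_i).
  (1,2):dx=+1,dy=+16->C; (1,3):dx=+6,dy=+2->C; (1,4):dx=+5,dy=+12->C; (1,5):dx=-1,dy=+4->D
  (1,6):dx=+3,dy=+14->C; (1,7):dx=-2,dy=+5->D; (1,8):dx=+7,dy=+7->C; (1,9):dx=+9,dy=+10->C
  (2,3):dx=+5,dy=-14->D; (2,4):dx=+4,dy=-4->D; (2,5):dx=-2,dy=-12->C; (2,6):dx=+2,dy=-2->D
  (2,7):dx=-3,dy=-11->C; (2,8):dx=+6,dy=-9->D; (2,9):dx=+8,dy=-6->D; (3,4):dx=-1,dy=+10->D
  (3,5):dx=-7,dy=+2->D; (3,6):dx=-3,dy=+12->D; (3,7):dx=-8,dy=+3->D; (3,8):dx=+1,dy=+5->C
  (3,9):dx=+3,dy=+8->C; (4,5):dx=-6,dy=-8->C; (4,6):dx=-2,dy=+2->D; (4,7):dx=-7,dy=-7->C
  (4,8):dx=+2,dy=-5->D; (4,9):dx=+4,dy=-2->D; (5,6):dx=+4,dy=+10->C; (5,7):dx=-1,dy=+1->D
  (5,8):dx=+8,dy=+3->C; (5,9):dx=+10,dy=+6->C; (6,7):dx=-5,dy=-9->C; (6,8):dx=+4,dy=-7->D
  (6,9):dx=+6,dy=-4->D; (7,8):dx=+9,dy=+2->C; (7,9):dx=+11,dy=+5->C; (8,9):dx=+2,dy=+3->C
Step 2: C = 19, D = 17, total pairs = 36.
Step 3: tau = (C - D)/(n(n-1)/2) = (19 - 17)/36 = 0.055556.
Step 4: Exact two-sided p-value (enumerate n! = 362880 permutations of y under H0): p = 0.919455.
Step 5: alpha = 0.1. fail to reject H0.

tau_b = 0.0556 (C=19, D=17), p = 0.919455, fail to reject H0.


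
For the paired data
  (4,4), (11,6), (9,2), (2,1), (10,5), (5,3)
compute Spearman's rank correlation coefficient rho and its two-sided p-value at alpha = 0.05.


Step 1: Rank x and y separately (midranks; no ties here).
rank(x): 4->2, 11->6, 9->4, 2->1, 10->5, 5->3
rank(y): 4->4, 6->6, 2->2, 1->1, 5->5, 3->3
Step 2: d_i = R_x(i) - R_y(i); compute d_i^2.
  (2-4)^2=4, (6-6)^2=0, (4-2)^2=4, (1-1)^2=0, (5-5)^2=0, (3-3)^2=0
sum(d^2) = 8.
Step 3: rho = 1 - 6*8 / (6*(6^2 - 1)) = 1 - 48/210 = 0.771429.
Step 4: Under H0, t = rho * sqrt((n-2)/(1-rho^2)) = 2.4247 ~ t(4).
Step 5: Two-sided p-value from the t-distribution with 4 df = 0.072397.
Step 6: alpha = 0.05. fail to reject H0.

rho = 0.7714, p = 0.072397, fail to reject H0 at alpha = 0.05.


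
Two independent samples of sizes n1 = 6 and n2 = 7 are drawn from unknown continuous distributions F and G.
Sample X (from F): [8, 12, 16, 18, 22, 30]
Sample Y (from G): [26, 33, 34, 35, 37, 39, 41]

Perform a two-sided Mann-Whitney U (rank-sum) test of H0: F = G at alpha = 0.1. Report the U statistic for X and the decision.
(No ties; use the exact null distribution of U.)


Step 1: Combine and sort all 13 observations; assign midranks.
sorted (value, group): (8,X), (12,X), (16,X), (18,X), (22,X), (26,Y), (30,X), (33,Y), (34,Y), (35,Y), (37,Y), (39,Y), (41,Y)
ranks: 8->1, 12->2, 16->3, 18->4, 22->5, 26->6, 30->7, 33->8, 34->9, 35->10, 37->11, 39->12, 41->13
Step 2: Rank sum for X: R1 = 1 + 2 + 3 + 4 + 5 + 7 = 22.
Step 3: U_X = R1 - n1(n1+1)/2 = 22 - 6*7/2 = 22 - 21 = 1.
       U_Y = n1*n2 - U_X = 42 - 1 = 41.
Step 4: No ties, so the exact null distribution of U (based on enumerating the C(13,6) = 1716 equally likely rank assignments) gives the two-sided p-value.
Step 5: p-value = 0.002331; compare to alpha = 0.1. reject H0.

U_X = 1, p = 0.002331, reject H0 at alpha = 0.1.


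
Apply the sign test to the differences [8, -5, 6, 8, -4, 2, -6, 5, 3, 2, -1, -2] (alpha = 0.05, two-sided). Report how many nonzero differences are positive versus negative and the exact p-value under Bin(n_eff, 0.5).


Step 1: Discard zero differences. Original n = 12; n_eff = number of nonzero differences = 12.
Nonzero differences (with sign): +8, -5, +6, +8, -4, +2, -6, +5, +3, +2, -1, -2
Step 2: Count signs: positive = 7, negative = 5.
Step 3: Under H0: P(positive) = 0.5, so the number of positives S ~ Bin(12, 0.5).
Step 4: Two-sided exact p-value = sum of Bin(12,0.5) probabilities at or below the observed probability = 0.774414.
Step 5: alpha = 0.05. fail to reject H0.

n_eff = 12, pos = 7, neg = 5, p = 0.774414, fail to reject H0.


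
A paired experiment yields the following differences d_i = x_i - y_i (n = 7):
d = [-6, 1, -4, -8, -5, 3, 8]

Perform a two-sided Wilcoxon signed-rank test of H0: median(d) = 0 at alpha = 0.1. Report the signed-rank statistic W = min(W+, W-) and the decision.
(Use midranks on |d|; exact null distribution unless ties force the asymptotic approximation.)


Step 1: Drop any zero differences (none here) and take |d_i|.
|d| = [6, 1, 4, 8, 5, 3, 8]
Step 2: Midrank |d_i| (ties get averaged ranks).
ranks: |6|->5, |1|->1, |4|->3, |8|->6.5, |5|->4, |3|->2, |8|->6.5
Step 3: Attach original signs; sum ranks with positive sign and with negative sign.
W+ = 1 + 2 + 6.5 = 9.5
W- = 5 + 3 + 6.5 + 4 = 18.5
(Check: W+ + W- = 28 should equal n(n+1)/2 = 28.)
Step 4: Test statistic W = min(W+, W-) = 9.5.
Step 5: Ties in |d|, so use the tie-corrected normal approximation.
        E[W] = n(n+1)/4 = 7*8/4 = 14.
        Tie groups: |d|=8 (t=2); sum(t^3 - t) = 6.
        Var[W] = n(n+1)(2n+1)/24 - sum(t^3-t)/48 = 840/24 - 6/48 = 34.875.
        z = (W - E[W]) / sqrt(Var[W]) = (9.5 - 14) / 5.9055 = -0.7620.
        Two-sided p = 2*Phi(z) = 0.446060.
Step 6: alpha = 0.1. fail to reject H0.

W+ = 9.5, W- = 18.5, W = min = 9.5, p = 0.446060, fail to reject H0.


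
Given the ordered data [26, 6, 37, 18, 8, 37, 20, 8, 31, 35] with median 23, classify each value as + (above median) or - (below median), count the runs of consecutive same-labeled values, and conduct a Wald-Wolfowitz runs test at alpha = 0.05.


Step 1: Compute median = 23; label A = above, B = below.
Labels in order: ABABBABBAA  (n_A = 5, n_B = 5)
Step 2: Count runs R = 7.
Step 3: Under H0 (random ordering), E[R] = 2*n_A*n_B/(n_A+n_B) + 1 = 2*5*5/10 + 1 = 6.0000.
        Var[R] = 2*n_A*n_B*(2*n_A*n_B - n_A - n_B) / ((n_A+n_B)^2 * (n_A+n_B-1)) = 2000/900 = 2.2222.
        SD[R] = 1.4907.
Step 4: Continuity-corrected z = (R - 0.5 - E[R]) / SD[R] = (7 - 0.5 - 6.0000) / 1.4907 = 0.3354.
Step 5: Two-sided p-value via normal approximation = 2*(1 - Phi(|z|)) = 0.737316.
Step 6: alpha = 0.05. fail to reject H0.

R = 7, z = 0.3354, p = 0.737316, fail to reject H0.


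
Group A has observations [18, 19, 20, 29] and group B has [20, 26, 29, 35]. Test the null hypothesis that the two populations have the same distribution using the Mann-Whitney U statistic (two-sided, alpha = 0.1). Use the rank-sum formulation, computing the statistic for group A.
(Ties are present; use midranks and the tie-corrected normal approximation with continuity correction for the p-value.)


Step 1: Combine and sort all 8 observations; assign midranks.
sorted (value, group): (18,X), (19,X), (20,X), (20,Y), (26,Y), (29,X), (29,Y), (35,Y)
ranks: 18->1, 19->2, 20->3.5, 20->3.5, 26->5, 29->6.5, 29->6.5, 35->8
Step 2: Rank sum for X: R1 = 1 + 2 + 3.5 + 6.5 = 13.
Step 3: U_X = R1 - n1(n1+1)/2 = 13 - 4*5/2 = 13 - 10 = 3.
       U_Y = n1*n2 - U_X = 16 - 3 = 13.
Step 4: Ties are present, so use the tie-corrected normal approximation (with continuity correction) for the p-value.
Step 5: p-value = 0.188582; compare to alpha = 0.1. fail to reject H0.

U_X = 3, p = 0.188582, fail to reject H0 at alpha = 0.1.


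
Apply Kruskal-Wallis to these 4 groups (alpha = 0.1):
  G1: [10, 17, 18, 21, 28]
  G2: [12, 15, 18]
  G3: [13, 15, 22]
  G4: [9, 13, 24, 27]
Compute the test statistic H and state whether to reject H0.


Step 1: Combine all N = 15 observations and assign midranks.
sorted (value, group, rank): (9,G4,1), (10,G1,2), (12,G2,3), (13,G3,4.5), (13,G4,4.5), (15,G2,6.5), (15,G3,6.5), (17,G1,8), (18,G1,9.5), (18,G2,9.5), (21,G1,11), (22,G3,12), (24,G4,13), (27,G4,14), (28,G1,15)
Step 2: Sum ranks within each group.
R_1 = 45.5 (n_1 = 5)
R_2 = 19 (n_2 = 3)
R_3 = 23 (n_3 = 3)
R_4 = 32.5 (n_4 = 4)
Step 3: H = 12/(N(N+1)) * sum(R_i^2/n_i) - 3(N+1)
     = 12/(15*16) * (45.5^2/5 + 19^2/3 + 23^2/3 + 32.5^2/4) - 3*16
     = 0.050000 * 974.779 - 48
     = 0.738958.
Step 4: Ties present; correction factor C = 1 - 18/(15^3 - 15) = 0.994643. Corrected H = 0.738958 / 0.994643 = 0.742938.
Step 5: Under H0, H ~ chi^2(3); p-value = 0.863061.
Step 6: alpha = 0.1. fail to reject H0.

H = 0.7429, df = 3, p = 0.863061, fail to reject H0.


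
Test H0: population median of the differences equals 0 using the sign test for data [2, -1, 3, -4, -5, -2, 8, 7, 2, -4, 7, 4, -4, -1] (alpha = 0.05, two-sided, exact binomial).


Step 1: Discard zero differences. Original n = 14; n_eff = number of nonzero differences = 14.
Nonzero differences (with sign): +2, -1, +3, -4, -5, -2, +8, +7, +2, -4, +7, +4, -4, -1
Step 2: Count signs: positive = 7, negative = 7.
Step 3: Under H0: P(positive) = 0.5, so the number of positives S ~ Bin(14, 0.5).
Step 4: Two-sided exact p-value = sum of Bin(14,0.5) probabilities at or below the observed probability = 1.000000.
Step 5: alpha = 0.05. fail to reject H0.

n_eff = 14, pos = 7, neg = 7, p = 1.000000, fail to reject H0.


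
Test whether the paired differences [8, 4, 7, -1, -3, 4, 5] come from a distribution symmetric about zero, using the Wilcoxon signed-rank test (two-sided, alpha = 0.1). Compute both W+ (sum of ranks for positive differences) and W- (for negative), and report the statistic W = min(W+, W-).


Step 1: Drop any zero differences (none here) and take |d_i|.
|d| = [8, 4, 7, 1, 3, 4, 5]
Step 2: Midrank |d_i| (ties get averaged ranks).
ranks: |8|->7, |4|->3.5, |7|->6, |1|->1, |3|->2, |4|->3.5, |5|->5
Step 3: Attach original signs; sum ranks with positive sign and with negative sign.
W+ = 7 + 3.5 + 6 + 3.5 + 5 = 25
W- = 1 + 2 = 3
(Check: W+ + W- = 28 should equal n(n+1)/2 = 28.)
Step 4: Test statistic W = min(W+, W-) = 3.
Step 5: Ties in |d|, so use the tie-corrected normal approximation.
        E[W] = n(n+1)/4 = 7*8/4 = 14.
        Tie groups: |d|=4 (t=2); sum(t^3 - t) = 6.
        Var[W] = n(n+1)(2n+1)/24 - sum(t^3-t)/48 = 840/24 - 6/48 = 34.875.
        z = (W - E[W]) / sqrt(Var[W]) = (3 - 14) / 5.9055 = -1.8627.
        Two-sided p = 2*Phi(z) = 0.062509.
Step 6: alpha = 0.1. reject H0.

W+ = 25, W- = 3, W = min = 3, p = 0.062509, reject H0.


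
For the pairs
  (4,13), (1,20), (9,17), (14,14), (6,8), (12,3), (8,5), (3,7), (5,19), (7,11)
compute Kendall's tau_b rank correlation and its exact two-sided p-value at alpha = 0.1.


Step 1: Enumerate the 45 unordered pairs (i,j) with i<j and classify each by sign(x_j-x_i) * sign(y_j-y_i).
  (1,2):dx=-3,dy=+7->D; (1,3):dx=+5,dy=+4->C; (1,4):dx=+10,dy=+1->C; (1,5):dx=+2,dy=-5->D
  (1,6):dx=+8,dy=-10->D; (1,7):dx=+4,dy=-8->D; (1,8):dx=-1,dy=-6->C; (1,9):dx=+1,dy=+6->C
  (1,10):dx=+3,dy=-2->D; (2,3):dx=+8,dy=-3->D; (2,4):dx=+13,dy=-6->D; (2,5):dx=+5,dy=-12->D
  (2,6):dx=+11,dy=-17->D; (2,7):dx=+7,dy=-15->D; (2,8):dx=+2,dy=-13->D; (2,9):dx=+4,dy=-1->D
  (2,10):dx=+6,dy=-9->D; (3,4):dx=+5,dy=-3->D; (3,5):dx=-3,dy=-9->C; (3,6):dx=+3,dy=-14->D
  (3,7):dx=-1,dy=-12->C; (3,8):dx=-6,dy=-10->C; (3,9):dx=-4,dy=+2->D; (3,10):dx=-2,dy=-6->C
  (4,5):dx=-8,dy=-6->C; (4,6):dx=-2,dy=-11->C; (4,7):dx=-6,dy=-9->C; (4,8):dx=-11,dy=-7->C
  (4,9):dx=-9,dy=+5->D; (4,10):dx=-7,dy=-3->C; (5,6):dx=+6,dy=-5->D; (5,7):dx=+2,dy=-3->D
  (5,8):dx=-3,dy=-1->C; (5,9):dx=-1,dy=+11->D; (5,10):dx=+1,dy=+3->C; (6,7):dx=-4,dy=+2->D
  (6,8):dx=-9,dy=+4->D; (6,9):dx=-7,dy=+16->D; (6,10):dx=-5,dy=+8->D; (7,8):dx=-5,dy=+2->D
  (7,9):dx=-3,dy=+14->D; (7,10):dx=-1,dy=+6->D; (8,9):dx=+2,dy=+12->C; (8,10):dx=+4,dy=+4->C
  (9,10):dx=+2,dy=-8->D
Step 2: C = 17, D = 28, total pairs = 45.
Step 3: tau = (C - D)/(n(n-1)/2) = (17 - 28)/45 = -0.244444.
Step 4: Exact two-sided p-value (enumerate n! = 3628800 permutations of y under H0): p = 0.380720.
Step 5: alpha = 0.1. fail to reject H0.

tau_b = -0.2444 (C=17, D=28), p = 0.380720, fail to reject H0.


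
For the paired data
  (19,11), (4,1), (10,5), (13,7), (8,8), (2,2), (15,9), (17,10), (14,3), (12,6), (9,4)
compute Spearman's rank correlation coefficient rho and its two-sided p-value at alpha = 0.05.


Step 1: Rank x and y separately (midranks; no ties here).
rank(x): 19->11, 4->2, 10->5, 13->7, 8->3, 2->1, 15->9, 17->10, 14->8, 12->6, 9->4
rank(y): 11->11, 1->1, 5->5, 7->7, 8->8, 2->2, 9->9, 10->10, 3->3, 6->6, 4->4
Step 2: d_i = R_x(i) - R_y(i); compute d_i^2.
  (11-11)^2=0, (2-1)^2=1, (5-5)^2=0, (7-7)^2=0, (3-8)^2=25, (1-2)^2=1, (9-9)^2=0, (10-10)^2=0, (8-3)^2=25, (6-6)^2=0, (4-4)^2=0
sum(d^2) = 52.
Step 3: rho = 1 - 6*52 / (11*(11^2 - 1)) = 1 - 312/1320 = 0.763636.
Step 4: Under H0, t = rho * sqrt((n-2)/(1-rho^2)) = 3.5482 ~ t(9).
Step 5: Two-sided p-value from the t-distribution with 9 df = 0.006233.
Step 6: alpha = 0.05. reject H0.

rho = 0.7636, p = 0.006233, reject H0 at alpha = 0.05.


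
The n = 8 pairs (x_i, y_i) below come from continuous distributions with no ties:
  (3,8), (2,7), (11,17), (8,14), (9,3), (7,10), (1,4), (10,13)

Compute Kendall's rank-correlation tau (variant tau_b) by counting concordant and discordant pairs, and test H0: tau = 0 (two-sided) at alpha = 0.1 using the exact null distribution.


Step 1: Enumerate the 28 unordered pairs (i,j) with i<j and classify each by sign(x_j-x_i) * sign(y_j-y_i).
  (1,2):dx=-1,dy=-1->C; (1,3):dx=+8,dy=+9->C; (1,4):dx=+5,dy=+6->C; (1,5):dx=+6,dy=-5->D
  (1,6):dx=+4,dy=+2->C; (1,7):dx=-2,dy=-4->C; (1,8):dx=+7,dy=+5->C; (2,3):dx=+9,dy=+10->C
  (2,4):dx=+6,dy=+7->C; (2,5):dx=+7,dy=-4->D; (2,6):dx=+5,dy=+3->C; (2,7):dx=-1,dy=-3->C
  (2,8):dx=+8,dy=+6->C; (3,4):dx=-3,dy=-3->C; (3,5):dx=-2,dy=-14->C; (3,6):dx=-4,dy=-7->C
  (3,7):dx=-10,dy=-13->C; (3,8):dx=-1,dy=-4->C; (4,5):dx=+1,dy=-11->D; (4,6):dx=-1,dy=-4->C
  (4,7):dx=-7,dy=-10->C; (4,8):dx=+2,dy=-1->D; (5,6):dx=-2,dy=+7->D; (5,7):dx=-8,dy=+1->D
  (5,8):dx=+1,dy=+10->C; (6,7):dx=-6,dy=-6->C; (6,8):dx=+3,dy=+3->C; (7,8):dx=+9,dy=+9->C
Step 2: C = 22, D = 6, total pairs = 28.
Step 3: tau = (C - D)/(n(n-1)/2) = (22 - 6)/28 = 0.571429.
Step 4: Exact two-sided p-value (enumerate n! = 40320 permutations of y under H0): p = 0.061012.
Step 5: alpha = 0.1. reject H0.

tau_b = 0.5714 (C=22, D=6), p = 0.061012, reject H0.


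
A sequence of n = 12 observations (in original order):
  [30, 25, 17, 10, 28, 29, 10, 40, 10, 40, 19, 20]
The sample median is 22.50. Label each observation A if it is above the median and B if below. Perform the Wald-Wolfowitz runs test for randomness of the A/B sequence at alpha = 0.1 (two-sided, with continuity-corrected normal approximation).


Step 1: Compute median = 22.50; label A = above, B = below.
Labels in order: AABBAABABABB  (n_A = 6, n_B = 6)
Step 2: Count runs R = 8.
Step 3: Under H0 (random ordering), E[R] = 2*n_A*n_B/(n_A+n_B) + 1 = 2*6*6/12 + 1 = 7.0000.
        Var[R] = 2*n_A*n_B*(2*n_A*n_B - n_A - n_B) / ((n_A+n_B)^2 * (n_A+n_B-1)) = 4320/1584 = 2.7273.
        SD[R] = 1.6514.
Step 4: Continuity-corrected z = (R - 0.5 - E[R]) / SD[R] = (8 - 0.5 - 7.0000) / 1.6514 = 0.3028.
Step 5: Two-sided p-value via normal approximation = 2*(1 - Phi(|z|)) = 0.762069.
Step 6: alpha = 0.1. fail to reject H0.

R = 8, z = 0.3028, p = 0.762069, fail to reject H0.


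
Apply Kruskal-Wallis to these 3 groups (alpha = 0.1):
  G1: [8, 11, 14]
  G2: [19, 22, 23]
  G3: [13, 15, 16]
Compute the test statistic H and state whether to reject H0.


Step 1: Combine all N = 9 observations and assign midranks.
sorted (value, group, rank): (8,G1,1), (11,G1,2), (13,G3,3), (14,G1,4), (15,G3,5), (16,G3,6), (19,G2,7), (22,G2,8), (23,G2,9)
Step 2: Sum ranks within each group.
R_1 = 7 (n_1 = 3)
R_2 = 24 (n_2 = 3)
R_3 = 14 (n_3 = 3)
Step 3: H = 12/(N(N+1)) * sum(R_i^2/n_i) - 3(N+1)
     = 12/(9*10) * (7^2/3 + 24^2/3 + 14^2/3) - 3*10
     = 0.133333 * 273.667 - 30
     = 6.488889.
Step 4: No ties, so H is used without correction.
Step 5: Under H0, H ~ chi^2(2); p-value = 0.038990.
Step 6: alpha = 0.1. reject H0.

H = 6.4889, df = 2, p = 0.038990, reject H0.


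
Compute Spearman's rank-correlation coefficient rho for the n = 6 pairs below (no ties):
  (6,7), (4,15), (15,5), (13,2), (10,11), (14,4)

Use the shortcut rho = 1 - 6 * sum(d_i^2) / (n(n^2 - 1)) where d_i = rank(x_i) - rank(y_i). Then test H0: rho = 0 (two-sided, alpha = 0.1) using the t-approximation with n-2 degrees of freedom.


Step 1: Rank x and y separately (midranks; no ties here).
rank(x): 6->2, 4->1, 15->6, 13->4, 10->3, 14->5
rank(y): 7->4, 15->6, 5->3, 2->1, 11->5, 4->2
Step 2: d_i = R_x(i) - R_y(i); compute d_i^2.
  (2-4)^2=4, (1-6)^2=25, (6-3)^2=9, (4-1)^2=9, (3-5)^2=4, (5-2)^2=9
sum(d^2) = 60.
Step 3: rho = 1 - 6*60 / (6*(6^2 - 1)) = 1 - 360/210 = -0.714286.
Step 4: Under H0, t = rho * sqrt((n-2)/(1-rho^2)) = -2.0412 ~ t(4).
Step 5: Two-sided p-value from the t-distribution with 4 df = 0.110787.
Step 6: alpha = 0.1. fail to reject H0.

rho = -0.7143, p = 0.110787, fail to reject H0 at alpha = 0.1.


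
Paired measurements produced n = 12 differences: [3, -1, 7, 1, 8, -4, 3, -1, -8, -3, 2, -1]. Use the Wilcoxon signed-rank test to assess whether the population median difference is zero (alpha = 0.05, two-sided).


Step 1: Drop any zero differences (none here) and take |d_i|.
|d| = [3, 1, 7, 1, 8, 4, 3, 1, 8, 3, 2, 1]
Step 2: Midrank |d_i| (ties get averaged ranks).
ranks: |3|->7, |1|->2.5, |7|->10, |1|->2.5, |8|->11.5, |4|->9, |3|->7, |1|->2.5, |8|->11.5, |3|->7, |2|->5, |1|->2.5
Step 3: Attach original signs; sum ranks with positive sign and with negative sign.
W+ = 7 + 10 + 2.5 + 11.5 + 7 + 5 = 43
W- = 2.5 + 9 + 2.5 + 11.5 + 7 + 2.5 = 35
(Check: W+ + W- = 78 should equal n(n+1)/2 = 78.)
Step 4: Test statistic W = min(W+, W-) = 35.
Step 5: Ties in |d|, so use the tie-corrected normal approximation.
        E[W] = n(n+1)/4 = 12*13/4 = 39.
        Tie groups: |d|=1 (t=4), |d|=3 (t=3), |d|=8 (t=2); sum(t^3 - t) = 90.
        Var[W] = n(n+1)(2n+1)/24 - sum(t^3-t)/48 = 3900/24 - 90/48 = 160.625.
        z = (W - E[W]) / sqrt(Var[W]) = (35 - 39) / 12.6738 = -0.3156.
        Two-sided p = 2*Phi(z) = 0.752297.
Step 6: alpha = 0.05. fail to reject H0.

W+ = 43, W- = 35, W = min = 35, p = 0.752297, fail to reject H0.


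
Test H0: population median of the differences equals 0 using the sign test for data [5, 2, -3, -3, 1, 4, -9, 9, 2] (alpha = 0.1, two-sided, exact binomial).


Step 1: Discard zero differences. Original n = 9; n_eff = number of nonzero differences = 9.
Nonzero differences (with sign): +5, +2, -3, -3, +1, +4, -9, +9, +2
Step 2: Count signs: positive = 6, negative = 3.
Step 3: Under H0: P(positive) = 0.5, so the number of positives S ~ Bin(9, 0.5).
Step 4: Two-sided exact p-value = sum of Bin(9,0.5) probabilities at or below the observed probability = 0.507812.
Step 5: alpha = 0.1. fail to reject H0.

n_eff = 9, pos = 6, neg = 3, p = 0.507812, fail to reject H0.


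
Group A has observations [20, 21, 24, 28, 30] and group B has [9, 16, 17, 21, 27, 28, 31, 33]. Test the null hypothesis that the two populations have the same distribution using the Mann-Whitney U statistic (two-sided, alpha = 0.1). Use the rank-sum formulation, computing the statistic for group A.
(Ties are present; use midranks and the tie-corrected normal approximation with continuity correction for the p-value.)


Step 1: Combine and sort all 13 observations; assign midranks.
sorted (value, group): (9,Y), (16,Y), (17,Y), (20,X), (21,X), (21,Y), (24,X), (27,Y), (28,X), (28,Y), (30,X), (31,Y), (33,Y)
ranks: 9->1, 16->2, 17->3, 20->4, 21->5.5, 21->5.5, 24->7, 27->8, 28->9.5, 28->9.5, 30->11, 31->12, 33->13
Step 2: Rank sum for X: R1 = 4 + 5.5 + 7 + 9.5 + 11 = 37.
Step 3: U_X = R1 - n1(n1+1)/2 = 37 - 5*6/2 = 37 - 15 = 22.
       U_Y = n1*n2 - U_X = 40 - 22 = 18.
Step 4: Ties are present, so use the tie-corrected normal approximation (with continuity correction) for the p-value.
Step 5: p-value = 0.825728; compare to alpha = 0.1. fail to reject H0.

U_X = 22, p = 0.825728, fail to reject H0 at alpha = 0.1.


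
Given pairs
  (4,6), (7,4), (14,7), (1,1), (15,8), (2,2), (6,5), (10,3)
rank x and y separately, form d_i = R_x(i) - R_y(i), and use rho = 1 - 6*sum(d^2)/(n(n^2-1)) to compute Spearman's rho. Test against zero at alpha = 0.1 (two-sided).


Step 1: Rank x and y separately (midranks; no ties here).
rank(x): 4->3, 7->5, 14->7, 1->1, 15->8, 2->2, 6->4, 10->6
rank(y): 6->6, 4->4, 7->7, 1->1, 8->8, 2->2, 5->5, 3->3
Step 2: d_i = R_x(i) - R_y(i); compute d_i^2.
  (3-6)^2=9, (5-4)^2=1, (7-7)^2=0, (1-1)^2=0, (8-8)^2=0, (2-2)^2=0, (4-5)^2=1, (6-3)^2=9
sum(d^2) = 20.
Step 3: rho = 1 - 6*20 / (8*(8^2 - 1)) = 1 - 120/504 = 0.761905.
Step 4: Under H0, t = rho * sqrt((n-2)/(1-rho^2)) = 2.8814 ~ t(6).
Step 5: Two-sided p-value from the t-distribution with 6 df = 0.028005.
Step 6: alpha = 0.1. reject H0.

rho = 0.7619, p = 0.028005, reject H0 at alpha = 0.1.


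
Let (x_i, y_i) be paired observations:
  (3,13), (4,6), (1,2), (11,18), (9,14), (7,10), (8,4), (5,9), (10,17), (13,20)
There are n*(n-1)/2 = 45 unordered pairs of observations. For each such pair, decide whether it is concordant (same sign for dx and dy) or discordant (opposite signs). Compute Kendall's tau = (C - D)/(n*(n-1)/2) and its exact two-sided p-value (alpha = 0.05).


Step 1: Enumerate the 45 unordered pairs (i,j) with i<j and classify each by sign(x_j-x_i) * sign(y_j-y_i).
  (1,2):dx=+1,dy=-7->D; (1,3):dx=-2,dy=-11->C; (1,4):dx=+8,dy=+5->C; (1,5):dx=+6,dy=+1->C
  (1,6):dx=+4,dy=-3->D; (1,7):dx=+5,dy=-9->D; (1,8):dx=+2,dy=-4->D; (1,9):dx=+7,dy=+4->C
  (1,10):dx=+10,dy=+7->C; (2,3):dx=-3,dy=-4->C; (2,4):dx=+7,dy=+12->C; (2,5):dx=+5,dy=+8->C
  (2,6):dx=+3,dy=+4->C; (2,7):dx=+4,dy=-2->D; (2,8):dx=+1,dy=+3->C; (2,9):dx=+6,dy=+11->C
  (2,10):dx=+9,dy=+14->C; (3,4):dx=+10,dy=+16->C; (3,5):dx=+8,dy=+12->C; (3,6):dx=+6,dy=+8->C
  (3,7):dx=+7,dy=+2->C; (3,8):dx=+4,dy=+7->C; (3,9):dx=+9,dy=+15->C; (3,10):dx=+12,dy=+18->C
  (4,5):dx=-2,dy=-4->C; (4,6):dx=-4,dy=-8->C; (4,7):dx=-3,dy=-14->C; (4,8):dx=-6,dy=-9->C
  (4,9):dx=-1,dy=-1->C; (4,10):dx=+2,dy=+2->C; (5,6):dx=-2,dy=-4->C; (5,7):dx=-1,dy=-10->C
  (5,8):dx=-4,dy=-5->C; (5,9):dx=+1,dy=+3->C; (5,10):dx=+4,dy=+6->C; (6,7):dx=+1,dy=-6->D
  (6,8):dx=-2,dy=-1->C; (6,9):dx=+3,dy=+7->C; (6,10):dx=+6,dy=+10->C; (7,8):dx=-3,dy=+5->D
  (7,9):dx=+2,dy=+13->C; (7,10):dx=+5,dy=+16->C; (8,9):dx=+5,dy=+8->C; (8,10):dx=+8,dy=+11->C
  (9,10):dx=+3,dy=+3->C
Step 2: C = 38, D = 7, total pairs = 45.
Step 3: tau = (C - D)/(n(n-1)/2) = (38 - 7)/45 = 0.688889.
Step 4: Exact two-sided p-value (enumerate n! = 3628800 permutations of y under H0): p = 0.004687.
Step 5: alpha = 0.05. reject H0.

tau_b = 0.6889 (C=38, D=7), p = 0.004687, reject H0.
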